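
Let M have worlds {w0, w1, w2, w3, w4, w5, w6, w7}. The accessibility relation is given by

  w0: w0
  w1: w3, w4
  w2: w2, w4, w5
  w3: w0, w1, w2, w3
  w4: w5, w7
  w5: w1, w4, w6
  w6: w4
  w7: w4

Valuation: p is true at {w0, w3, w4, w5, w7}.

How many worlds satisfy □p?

w0: successors {w0}; p there: w0:T. ✓
w1: successors {w3, w4}; p there: w3:T, w4:T. ✓
w2: successors {w2, w4, w5}; p there: w2:F, w4:T, w5:T. ✗
w3: successors {w0, w1, w2, w3}; p there: w0:T, w1:F, w2:F, w3:T. ✗
w4: successors {w5, w7}; p there: w5:T, w7:T. ✓
w5: successors {w1, w4, w6}; p there: w1:F, w4:T, w6:F. ✗
w6: successors {w4}; p there: w4:T. ✓
w7: successors {w4}; p there: w4:T. ✓
Satisfying worlds: {w0, w1, w4, w6, w7}.

5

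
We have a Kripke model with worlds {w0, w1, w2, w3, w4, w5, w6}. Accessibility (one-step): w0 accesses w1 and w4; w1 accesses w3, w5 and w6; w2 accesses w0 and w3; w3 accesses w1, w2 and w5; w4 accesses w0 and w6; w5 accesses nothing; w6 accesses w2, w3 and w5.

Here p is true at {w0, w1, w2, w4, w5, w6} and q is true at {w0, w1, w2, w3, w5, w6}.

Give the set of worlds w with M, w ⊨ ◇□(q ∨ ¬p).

w0: successors {w1, w4}; □(q ∨ ¬p) there: w1:T, w4:T. ✓
w1: successors {w3, w5, w6}; □(q ∨ ¬p) there: w3:T, w5:T, w6:T. ✓
w2: successors {w0, w3}; □(q ∨ ¬p) there: w0:F, w3:T. ✓
w3: successors {w1, w2, w5}; □(q ∨ ¬p) there: w1:T, w2:T, w5:T. ✓
w4: successors {w0, w6}; □(q ∨ ¬p) there: w0:F, w6:T. ✓
w5: no successors, so ◇□(q ∨ ¬p) fails. ✗
w6: successors {w2, w3, w5}; □(q ∨ ¬p) there: w2:T, w3:T, w5:T. ✓

{w0, w1, w2, w3, w4, w6}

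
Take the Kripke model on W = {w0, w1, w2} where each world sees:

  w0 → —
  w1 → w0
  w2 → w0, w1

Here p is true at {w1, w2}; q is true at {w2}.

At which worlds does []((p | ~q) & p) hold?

{w0}

w0: no successors, so []((p | ~q) & p) holds vacuously. ✓
w1: successors {w0}; (p | ~q) & p there: w0:F. ✗
w2: successors {w0, w1}; (p | ~q) & p there: w0:F, w1:T. ✗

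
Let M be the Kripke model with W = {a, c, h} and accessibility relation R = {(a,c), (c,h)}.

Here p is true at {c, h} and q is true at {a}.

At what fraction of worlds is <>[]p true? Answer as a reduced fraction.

a: successors {c}; []p there: c:T. ✓
c: successors {h}; []p there: h:T. ✓
h: no successors, so <>[]p fails. ✗
That's 2 of 3 worlds, so 2/3.

2/3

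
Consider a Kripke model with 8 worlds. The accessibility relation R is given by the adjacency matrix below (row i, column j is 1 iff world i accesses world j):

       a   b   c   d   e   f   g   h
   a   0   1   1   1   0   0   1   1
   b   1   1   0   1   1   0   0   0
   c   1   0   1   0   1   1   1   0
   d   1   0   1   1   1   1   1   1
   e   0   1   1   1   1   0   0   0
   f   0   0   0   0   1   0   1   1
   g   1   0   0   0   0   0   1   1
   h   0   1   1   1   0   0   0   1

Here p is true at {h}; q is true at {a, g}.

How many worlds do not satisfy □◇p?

7

a: successors {b, c, d, g, h}; ◇p there: b:F, c:F, d:T, g:T, h:T. ✗
b: successors {a, b, d, e}; ◇p there: a:T, b:F, d:T, e:F. ✗
c: successors {a, c, e, f, g}; ◇p there: a:T, c:F, e:F, f:T, g:T. ✗
d: successors {a, c, d, e, f, g, h}; ◇p there: a:T, c:F, d:T, e:F, f:T, g:T, h:T. ✗
e: successors {b, c, d, e}; ◇p there: b:F, c:F, d:T, e:F. ✗
f: successors {e, g, h}; ◇p there: e:F, g:T, h:T. ✗
g: successors {a, g, h}; ◇p there: a:T, g:T, h:T. ✓
h: successors {b, c, d, h}; ◇p there: b:F, c:F, d:T, h:T. ✗
Satisfying worlds: {g}.
So □◇p fails at the other 7 worlds.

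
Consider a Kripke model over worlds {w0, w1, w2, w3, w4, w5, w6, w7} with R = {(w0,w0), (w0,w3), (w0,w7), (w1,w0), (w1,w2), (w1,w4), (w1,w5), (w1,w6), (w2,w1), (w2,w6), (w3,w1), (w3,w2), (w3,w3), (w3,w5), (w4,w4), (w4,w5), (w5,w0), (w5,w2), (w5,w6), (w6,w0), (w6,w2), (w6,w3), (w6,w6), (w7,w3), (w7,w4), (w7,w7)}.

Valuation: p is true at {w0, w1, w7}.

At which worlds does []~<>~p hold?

∅

w0: successors {w0, w3, w7}; ~<>~p there: w0:F, w3:F, w7:F. ✗
w1: successors {w0, w2, w4, w5, w6}; ~<>~p there: w0:F, w2:F, w4:F, w5:F, w6:F. ✗
w2: successors {w1, w6}; ~<>~p there: w1:F, w6:F. ✗
w3: successors {w1, w2, w3, w5}; ~<>~p there: w1:F, w2:F, w3:F, w5:F. ✗
w4: successors {w4, w5}; ~<>~p there: w4:F, w5:F. ✗
w5: successors {w0, w2, w6}; ~<>~p there: w0:F, w2:F, w6:F. ✗
w6: successors {w0, w2, w3, w6}; ~<>~p there: w0:F, w2:F, w3:F, w6:F. ✗
w7: successors {w3, w4, w7}; ~<>~p there: w3:F, w4:F, w7:F. ✗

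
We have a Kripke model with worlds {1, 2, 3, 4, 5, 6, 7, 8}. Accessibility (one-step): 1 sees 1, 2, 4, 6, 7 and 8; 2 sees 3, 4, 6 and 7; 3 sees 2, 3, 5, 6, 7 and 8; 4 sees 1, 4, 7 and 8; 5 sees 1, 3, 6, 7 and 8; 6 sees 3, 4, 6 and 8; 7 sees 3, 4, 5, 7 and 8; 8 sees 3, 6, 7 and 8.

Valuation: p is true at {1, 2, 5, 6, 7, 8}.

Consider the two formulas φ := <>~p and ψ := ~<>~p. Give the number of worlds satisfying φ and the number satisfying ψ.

For <>~p:
1: successors {1, 2, 4, 6, 7, 8}; ~p there: 1:F, 2:F, 4:T, 6:F, 7:F, 8:F. ✓
2: successors {3, 4, 6, 7}; ~p there: 3:T, 4:T, 6:F, 7:F. ✓
3: successors {2, 3, 5, 6, 7, 8}; ~p there: 2:F, 3:T, 5:F, 6:F, 7:F, 8:F. ✓
4: successors {1, 4, 7, 8}; ~p there: 1:F, 4:T, 7:F, 8:F. ✓
5: successors {1, 3, 6, 7, 8}; ~p there: 1:F, 3:T, 6:F, 7:F, 8:F. ✓
6: successors {3, 4, 6, 8}; ~p there: 3:T, 4:T, 6:F, 8:F. ✓
7: successors {3, 4, 5, 7, 8}; ~p there: 3:T, 4:T, 5:F, 7:F, 8:F. ✓
8: successors {3, 6, 7, 8}; ~p there: 3:T, 6:F, 7:F, 8:F. ✓
— 8 worlds.
For ~<>~p:
1: <>~p is T. ✗
2: <>~p is T. ✗
3: <>~p is T. ✗
4: <>~p is T. ✗
5: <>~p is T. ✗
6: <>~p is T. ✗
7: <>~p is T. ✗
8: <>~p is T. ✗
— 0 worlds.

8 and 0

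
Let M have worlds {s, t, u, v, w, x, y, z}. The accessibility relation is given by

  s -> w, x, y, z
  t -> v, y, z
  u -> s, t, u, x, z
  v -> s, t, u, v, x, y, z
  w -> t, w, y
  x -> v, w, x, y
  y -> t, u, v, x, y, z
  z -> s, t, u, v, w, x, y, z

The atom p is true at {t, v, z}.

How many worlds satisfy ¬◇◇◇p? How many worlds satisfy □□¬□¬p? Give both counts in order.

For ¬◇◇◇p:
s: ◇◇◇p is T. ✗
t: ◇◇◇p is T. ✗
u: ◇◇◇p is T. ✗
v: ◇◇◇p is T. ✗
w: ◇◇◇p is T. ✗
x: ◇◇◇p is T. ✗
y: ◇◇◇p is T. ✗
z: ◇◇◇p is T. ✗
— 0 worlds.
For □□¬□¬p:
s: successors {w, x, y, z}; □¬□¬p there: w:T, x:T, y:T, z:T. ✓
t: successors {v, y, z}; □¬□¬p there: v:T, y:T, z:T. ✓
u: successors {s, t, u, x, z}; □¬□¬p there: s:T, t:T, u:T, x:T, z:T. ✓
v: successors {s, t, u, v, x, y, z}; □¬□¬p there: s:T, t:T, u:T, v:T, x:T, y:T, z:T. ✓
w: successors {t, w, y}; □¬□¬p there: t:T, w:T, y:T. ✓
x: successors {v, w, x, y}; □¬□¬p there: v:T, w:T, x:T, y:T. ✓
y: successors {t, u, v, x, y, z}; □¬□¬p there: t:T, u:T, v:T, x:T, y:T, z:T. ✓
z: successors {s, t, u, v, w, x, y, z}; □¬□¬p there: s:T, t:T, u:T, v:T, w:T, x:T, y:T, z:T. ✓
— 8 worlds.

0 and 8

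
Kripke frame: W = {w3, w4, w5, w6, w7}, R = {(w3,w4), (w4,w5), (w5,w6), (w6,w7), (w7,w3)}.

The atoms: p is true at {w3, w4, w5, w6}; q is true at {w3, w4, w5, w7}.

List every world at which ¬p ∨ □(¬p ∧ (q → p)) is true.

w3: ¬p is F, □(¬p ∧ (q → p)) is F. ✗
w4: ¬p is F, □(¬p ∧ (q → p)) is F. ✗
w5: ¬p is F, □(¬p ∧ (q → p)) is F. ✗
w6: ¬p is F, □(¬p ∧ (q → p)) is F. ✗
w7: ¬p is T, □(¬p ∧ (q → p)) is F. ✓

{w7}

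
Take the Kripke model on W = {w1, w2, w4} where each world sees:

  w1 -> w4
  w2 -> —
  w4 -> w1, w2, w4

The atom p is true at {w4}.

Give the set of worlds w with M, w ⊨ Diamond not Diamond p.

{w4}

w1: successors {w4}; not Diamond p there: w4:F. ✗
w2: no successors, so Diamond not Diamond p fails. ✗
w4: successors {w1, w2, w4}; not Diamond p there: w1:F, w2:T, w4:F. ✓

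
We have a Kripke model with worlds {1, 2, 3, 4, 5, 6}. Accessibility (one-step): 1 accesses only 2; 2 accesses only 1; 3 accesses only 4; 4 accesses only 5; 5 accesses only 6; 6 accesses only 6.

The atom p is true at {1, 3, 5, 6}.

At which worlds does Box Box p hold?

1: successors {2}; Box p there: 2:T. ✓
2: successors {1}; Box p there: 1:F. ✗
3: successors {4}; Box p there: 4:T. ✓
4: successors {5}; Box p there: 5:T. ✓
5: successors {6}; Box p there: 6:T. ✓
6: successors {6}; Box p there: 6:T. ✓

{1, 3, 4, 5, 6}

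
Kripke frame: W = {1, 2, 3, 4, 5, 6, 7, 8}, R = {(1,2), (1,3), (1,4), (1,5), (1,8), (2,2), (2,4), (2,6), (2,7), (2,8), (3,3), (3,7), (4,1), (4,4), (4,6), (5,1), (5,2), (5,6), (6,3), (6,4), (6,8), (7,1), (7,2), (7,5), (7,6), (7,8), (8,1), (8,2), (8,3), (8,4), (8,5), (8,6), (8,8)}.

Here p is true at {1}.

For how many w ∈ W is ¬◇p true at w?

4

1: ◇p is F. ✓
2: ◇p is F. ✓
3: ◇p is F. ✓
4: ◇p is T. ✗
5: ◇p is T. ✗
6: ◇p is F. ✓
7: ◇p is T. ✗
8: ◇p is T. ✗
Satisfying worlds: {1, 2, 3, 6}.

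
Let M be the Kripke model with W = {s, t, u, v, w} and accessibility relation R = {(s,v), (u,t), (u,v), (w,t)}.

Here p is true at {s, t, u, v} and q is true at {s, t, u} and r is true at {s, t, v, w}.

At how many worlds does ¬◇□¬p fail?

s: ◇□¬p is T. ✗
t: ◇□¬p is F. ✓
u: ◇□¬p is T. ✗
v: ◇□¬p is F. ✓
w: ◇□¬p is T. ✗
Satisfying worlds: {t, v}.
So ¬◇□¬p fails at the other 3 worlds.

3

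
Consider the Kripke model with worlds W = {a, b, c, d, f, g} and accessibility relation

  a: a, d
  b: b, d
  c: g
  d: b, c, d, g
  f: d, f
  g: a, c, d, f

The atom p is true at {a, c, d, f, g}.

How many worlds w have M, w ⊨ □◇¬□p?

a: successors {a, d}; ◇¬□p there: a:T, d:T. ✓
b: successors {b, d}; ◇¬□p there: b:T, d:T. ✓
c: successors {g}; ◇¬□p there: g:T. ✓
d: successors {b, c, d, g}; ◇¬□p there: b:T, c:F, d:T, g:T. ✗
f: successors {d, f}; ◇¬□p there: d:T, f:T. ✓
g: successors {a, c, d, f}; ◇¬□p there: a:T, c:F, d:T, f:T. ✗
Satisfying worlds: {a, b, c, f}.

4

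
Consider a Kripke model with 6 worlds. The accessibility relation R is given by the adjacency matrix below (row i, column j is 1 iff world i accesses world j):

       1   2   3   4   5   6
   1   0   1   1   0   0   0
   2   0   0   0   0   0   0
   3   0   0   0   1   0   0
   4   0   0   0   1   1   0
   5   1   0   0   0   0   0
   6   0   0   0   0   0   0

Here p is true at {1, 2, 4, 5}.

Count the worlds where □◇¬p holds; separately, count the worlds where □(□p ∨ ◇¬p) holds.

3 and 6

For □◇¬p:
1: successors {2, 3}; ◇¬p there: 2:F, 3:F. ✗
2: no successors, so □◇¬p holds vacuously. ✓
3: successors {4}; ◇¬p there: 4:F. ✗
4: successors {4, 5}; ◇¬p there: 4:F, 5:F. ✗
5: successors {1}; ◇¬p there: 1:T. ✓
6: no successors, so □◇¬p holds vacuously. ✓
— 3 worlds.
For □(□p ∨ ◇¬p):
1: successors {2, 3}; □p ∨ ◇¬p there: 2:T, 3:T. ✓
2: no successors, so □(□p ∨ ◇¬p) holds vacuously. ✓
3: successors {4}; □p ∨ ◇¬p there: 4:T. ✓
4: successors {4, 5}; □p ∨ ◇¬p there: 4:T, 5:T. ✓
5: successors {1}; □p ∨ ◇¬p there: 1:T. ✓
6: no successors, so □(□p ∨ ◇¬p) holds vacuously. ✓
— 6 worlds.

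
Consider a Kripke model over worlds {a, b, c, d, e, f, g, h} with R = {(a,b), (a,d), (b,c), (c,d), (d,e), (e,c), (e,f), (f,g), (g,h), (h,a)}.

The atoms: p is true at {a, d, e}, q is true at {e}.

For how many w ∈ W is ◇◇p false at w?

a: successors {b, d}; ◇p there: b:F, d:T. ✓
b: successors {c}; ◇p there: c:T. ✓
c: successors {d}; ◇p there: d:T. ✓
d: successors {e}; ◇p there: e:F. ✗
e: successors {c, f}; ◇p there: c:T, f:F. ✓
f: successors {g}; ◇p there: g:F. ✗
g: successors {h}; ◇p there: h:T. ✓
h: successors {a}; ◇p there: a:T. ✓
Satisfying worlds: {a, b, c, e, g, h}.
So ◇◇p fails at the other 2 worlds.

2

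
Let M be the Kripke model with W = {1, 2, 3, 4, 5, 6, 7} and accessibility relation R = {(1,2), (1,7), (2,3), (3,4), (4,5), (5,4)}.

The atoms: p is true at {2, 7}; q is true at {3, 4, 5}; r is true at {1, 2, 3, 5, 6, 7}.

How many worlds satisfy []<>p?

1: successors {2, 7}; <>p there: 2:F, 7:F. ✗
2: successors {3}; <>p there: 3:F. ✗
3: successors {4}; <>p there: 4:F. ✗
4: successors {5}; <>p there: 5:F. ✗
5: successors {4}; <>p there: 4:F. ✗
6: no successors, so []<>p holds vacuously. ✓
7: no successors, so []<>p holds vacuously. ✓
Satisfying worlds: {6, 7}.

2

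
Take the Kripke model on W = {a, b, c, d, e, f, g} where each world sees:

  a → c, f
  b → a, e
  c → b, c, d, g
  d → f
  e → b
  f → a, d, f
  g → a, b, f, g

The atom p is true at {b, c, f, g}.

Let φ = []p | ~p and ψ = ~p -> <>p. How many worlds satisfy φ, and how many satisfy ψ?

For []p | ~p:
a: []p is T, ~p is T. ✓
b: []p is F, ~p is F. ✗
c: []p is F, ~p is F. ✗
d: []p is T, ~p is T. ✓
e: []p is T, ~p is T. ✓
f: []p is F, ~p is F. ✗
g: []p is F, ~p is F. ✗
— 3 worlds.
For ~p -> <>p:
a: ~p is T, <>p is T. ✓
b: ~p is F, <>p is F. ✓
c: ~p is F, <>p is T. ✓
d: ~p is T, <>p is T. ✓
e: ~p is T, <>p is T. ✓
f: ~p is F, <>p is T. ✓
g: ~p is F, <>p is T. ✓
— 7 worlds.

3 and 7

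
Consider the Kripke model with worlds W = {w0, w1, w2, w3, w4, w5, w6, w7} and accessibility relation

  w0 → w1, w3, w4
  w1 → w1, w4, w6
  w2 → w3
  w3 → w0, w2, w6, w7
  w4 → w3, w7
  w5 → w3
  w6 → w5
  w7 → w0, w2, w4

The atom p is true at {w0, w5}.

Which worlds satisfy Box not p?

{w0, w1, w2, w4, w5}

w0: successors {w1, w3, w4}; not p there: w1:T, w3:T, w4:T. ✓
w1: successors {w1, w4, w6}; not p there: w1:T, w4:T, w6:T. ✓
w2: successors {w3}; not p there: w3:T. ✓
w3: successors {w0, w2, w6, w7}; not p there: w0:F, w2:T, w6:T, w7:T. ✗
w4: successors {w3, w7}; not p there: w3:T, w7:T. ✓
w5: successors {w3}; not p there: w3:T. ✓
w6: successors {w5}; not p there: w5:F. ✗
w7: successors {w0, w2, w4}; not p there: w0:F, w2:T, w4:T. ✗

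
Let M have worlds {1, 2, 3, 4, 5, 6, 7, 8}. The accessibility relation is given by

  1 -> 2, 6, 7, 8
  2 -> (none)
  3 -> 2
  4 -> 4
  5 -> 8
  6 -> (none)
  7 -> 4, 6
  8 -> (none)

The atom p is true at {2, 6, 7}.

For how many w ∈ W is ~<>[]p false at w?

4

1: <>[]p is T. ✗
2: <>[]p is F. ✓
3: <>[]p is T. ✗
4: <>[]p is F. ✓
5: <>[]p is T. ✗
6: <>[]p is F. ✓
7: <>[]p is T. ✗
8: <>[]p is F. ✓
Satisfying worlds: {2, 4, 6, 8}.
So ~<>[]p fails at the other 4 worlds.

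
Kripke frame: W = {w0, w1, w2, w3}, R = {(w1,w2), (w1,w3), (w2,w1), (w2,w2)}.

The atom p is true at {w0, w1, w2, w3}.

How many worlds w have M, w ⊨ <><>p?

w0: no successors, so <><>p fails. ✗
w1: successors {w2, w3}; <>p there: w2:T, w3:F. ✓
w2: successors {w1, w2}; <>p there: w1:T, w2:T. ✓
w3: no successors, so <><>p fails. ✗
Satisfying worlds: {w1, w2}.

2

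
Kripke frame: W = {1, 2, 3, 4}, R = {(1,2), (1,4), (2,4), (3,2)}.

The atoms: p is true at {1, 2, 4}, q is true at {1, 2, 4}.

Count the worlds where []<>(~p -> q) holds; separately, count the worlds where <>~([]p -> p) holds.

For []<>(~p -> q):
1: successors {2, 4}; <>(~p -> q) there: 2:T, 4:F. ✗
2: successors {4}; <>(~p -> q) there: 4:F. ✗
3: successors {2}; <>(~p -> q) there: 2:T. ✓
4: no successors, so []<>(~p -> q) holds vacuously. ✓
— 2 worlds.
For <>~([]p -> p):
1: successors {2, 4}; ~([]p -> p) there: 2:F, 4:F. ✗
2: successors {4}; ~([]p -> p) there: 4:F. ✗
3: successors {2}; ~([]p -> p) there: 2:F. ✗
4: no successors, so <>~([]p -> p) fails. ✗
— 0 worlds.

2 and 0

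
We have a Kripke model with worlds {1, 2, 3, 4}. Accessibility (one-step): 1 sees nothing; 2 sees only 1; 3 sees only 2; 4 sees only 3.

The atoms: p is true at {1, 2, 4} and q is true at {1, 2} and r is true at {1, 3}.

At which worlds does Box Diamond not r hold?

{1, 4}

1: no successors, so Box Diamond not r holds vacuously. ✓
2: successors {1}; Diamond not r there: 1:F. ✗
3: successors {2}; Diamond not r there: 2:F. ✗
4: successors {3}; Diamond not r there: 3:T. ✓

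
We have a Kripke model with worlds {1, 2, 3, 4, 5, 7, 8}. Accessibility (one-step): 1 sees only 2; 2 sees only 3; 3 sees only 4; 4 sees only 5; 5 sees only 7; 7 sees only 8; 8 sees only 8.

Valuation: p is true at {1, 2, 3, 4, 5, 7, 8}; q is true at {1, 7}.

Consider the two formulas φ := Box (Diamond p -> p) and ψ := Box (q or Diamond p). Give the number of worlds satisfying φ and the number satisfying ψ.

7 and 7

For Box (Diamond p -> p):
1: successors {2}; Diamond p -> p there: 2:T. ✓
2: successors {3}; Diamond p -> p there: 3:T. ✓
3: successors {4}; Diamond p -> p there: 4:T. ✓
4: successors {5}; Diamond p -> p there: 5:T. ✓
5: successors {7}; Diamond p -> p there: 7:T. ✓
7: successors {8}; Diamond p -> p there: 8:T. ✓
8: successors {8}; Diamond p -> p there: 8:T. ✓
— 7 worlds.
For Box (q or Diamond p):
1: successors {2}; q or Diamond p there: 2:T. ✓
2: successors {3}; q or Diamond p there: 3:T. ✓
3: successors {4}; q or Diamond p there: 4:T. ✓
4: successors {5}; q or Diamond p there: 5:T. ✓
5: successors {7}; q or Diamond p there: 7:T. ✓
7: successors {8}; q or Diamond p there: 8:T. ✓
8: successors {8}; q or Diamond p there: 8:T. ✓
— 7 worlds.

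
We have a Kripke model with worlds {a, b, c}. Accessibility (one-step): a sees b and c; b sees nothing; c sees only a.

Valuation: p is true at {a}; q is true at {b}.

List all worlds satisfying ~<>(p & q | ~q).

{b}

a: <>(p & q | ~q) is T. ✗
b: <>(p & q | ~q) is F. ✓
c: <>(p & q | ~q) is T. ✗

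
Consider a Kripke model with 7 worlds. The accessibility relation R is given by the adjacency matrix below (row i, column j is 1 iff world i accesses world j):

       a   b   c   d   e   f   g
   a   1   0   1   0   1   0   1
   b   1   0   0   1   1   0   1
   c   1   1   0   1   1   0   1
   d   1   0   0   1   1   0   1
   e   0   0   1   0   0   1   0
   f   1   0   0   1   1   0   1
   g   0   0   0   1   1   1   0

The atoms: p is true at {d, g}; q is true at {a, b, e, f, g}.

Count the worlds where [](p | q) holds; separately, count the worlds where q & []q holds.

5 and 0

For [](p | q):
a: successors {a, c, e, g}; p | q there: a:T, c:F, e:T, g:T. ✗
b: successors {a, d, e, g}; p | q there: a:T, d:T, e:T, g:T. ✓
c: successors {a, b, d, e, g}; p | q there: a:T, b:T, d:T, e:T, g:T. ✓
d: successors {a, d, e, g}; p | q there: a:T, d:T, e:T, g:T. ✓
e: successors {c, f}; p | q there: c:F, f:T. ✗
f: successors {a, d, e, g}; p | q there: a:T, d:T, e:T, g:T. ✓
g: successors {d, e, f}; p | q there: d:T, e:T, f:T. ✓
— 5 worlds.
For q & []q:
a: q is T, []q is F. ✗
b: q is T, []q is F. ✗
c: q is F, []q is F. ✗
d: q is F, []q is F. ✗
e: q is T, []q is F. ✗
f: q is T, []q is F. ✗
g: q is T, []q is F. ✗
— 0 worlds.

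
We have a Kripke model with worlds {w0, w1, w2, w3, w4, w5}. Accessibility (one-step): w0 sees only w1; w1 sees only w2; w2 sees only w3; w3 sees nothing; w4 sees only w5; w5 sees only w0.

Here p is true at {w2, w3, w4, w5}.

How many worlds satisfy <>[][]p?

w0: successors {w1}; [][]p there: w1:T. ✓
w1: successors {w2}; [][]p there: w2:T. ✓
w2: successors {w3}; [][]p there: w3:T. ✓
w3: no successors, so <>[][]p fails. ✗
w4: successors {w5}; [][]p there: w5:F. ✗
w5: successors {w0}; [][]p there: w0:T. ✓
Satisfying worlds: {w0, w1, w2, w5}.

4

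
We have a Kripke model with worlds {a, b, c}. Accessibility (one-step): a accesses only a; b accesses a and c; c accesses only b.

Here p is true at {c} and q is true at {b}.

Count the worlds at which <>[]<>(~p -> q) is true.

a: successors {a}; []<>(~p -> q) there: a:F. ✗
b: successors {a, c}; []<>(~p -> q) there: a:F, c:T. ✓
c: successors {b}; []<>(~p -> q) there: b:F. ✗
Satisfying worlds: {b}.

1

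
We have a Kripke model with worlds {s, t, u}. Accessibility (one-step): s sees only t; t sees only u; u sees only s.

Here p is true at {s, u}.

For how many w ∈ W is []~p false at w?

2

s: successors {t}; ~p there: t:T. ✓
t: successors {u}; ~p there: u:F. ✗
u: successors {s}; ~p there: s:F. ✗
Satisfying worlds: {s}.
So []~p fails at the other 2 worlds.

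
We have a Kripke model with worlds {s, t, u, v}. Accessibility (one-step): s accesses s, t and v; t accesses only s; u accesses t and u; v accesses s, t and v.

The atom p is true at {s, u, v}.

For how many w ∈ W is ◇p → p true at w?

s: ◇p is T, p is T. ✓
t: ◇p is T, p is F. ✗
u: ◇p is T, p is T. ✓
v: ◇p is T, p is T. ✓
Satisfying worlds: {s, u, v}.

3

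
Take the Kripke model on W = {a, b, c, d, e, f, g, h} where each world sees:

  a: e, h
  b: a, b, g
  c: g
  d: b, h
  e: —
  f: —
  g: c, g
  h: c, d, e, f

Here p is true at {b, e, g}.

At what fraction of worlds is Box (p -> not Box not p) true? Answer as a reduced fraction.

a: successors {e, h}; p -> not Box not p there: e:F, h:T. ✗
b: successors {a, b, g}; p -> not Box not p there: a:T, b:T, g:T. ✓
c: successors {g}; p -> not Box not p there: g:T. ✓
d: successors {b, h}; p -> not Box not p there: b:T, h:T. ✓
e: no successors, so Box (p -> not Box not p) holds vacuously. ✓
f: no successors, so Box (p -> not Box not p) holds vacuously. ✓
g: successors {c, g}; p -> not Box not p there: c:T, g:T. ✓
h: successors {c, d, e, f}; p -> not Box not p there: c:T, d:T, e:F, f:T. ✗
That's 6 of 8 worlds, so 6/8 = 3/4.

3/4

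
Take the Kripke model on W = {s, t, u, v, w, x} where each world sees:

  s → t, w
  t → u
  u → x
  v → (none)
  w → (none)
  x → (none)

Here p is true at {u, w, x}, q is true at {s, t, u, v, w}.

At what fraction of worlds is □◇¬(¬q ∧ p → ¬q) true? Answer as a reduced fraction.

s: successors {t, w}; ◇¬(¬q ∧ p → ¬q) there: t:F, w:F. ✗
t: successors {u}; ◇¬(¬q ∧ p → ¬q) there: u:F. ✗
u: successors {x}; ◇¬(¬q ∧ p → ¬q) there: x:F. ✗
v: no successors, so □◇¬(¬q ∧ p → ¬q) holds vacuously. ✓
w: no successors, so □◇¬(¬q ∧ p → ¬q) holds vacuously. ✓
x: no successors, so □◇¬(¬q ∧ p → ¬q) holds vacuously. ✓
That's 3 of 6 worlds, so 3/6 = 1/2.

1/2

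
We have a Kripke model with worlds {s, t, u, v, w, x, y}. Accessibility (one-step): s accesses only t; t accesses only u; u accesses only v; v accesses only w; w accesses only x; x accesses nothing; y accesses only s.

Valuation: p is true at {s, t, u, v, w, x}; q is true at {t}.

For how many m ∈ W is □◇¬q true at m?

s: successors {t}; ◇¬q there: t:T. ✓
t: successors {u}; ◇¬q there: u:T. ✓
u: successors {v}; ◇¬q there: v:T. ✓
v: successors {w}; ◇¬q there: w:T. ✓
w: successors {x}; ◇¬q there: x:F. ✗
x: no successors, so □◇¬q holds vacuously. ✓
y: successors {s}; ◇¬q there: s:F. ✗
Satisfying worlds: {s, t, u, v, x}.

5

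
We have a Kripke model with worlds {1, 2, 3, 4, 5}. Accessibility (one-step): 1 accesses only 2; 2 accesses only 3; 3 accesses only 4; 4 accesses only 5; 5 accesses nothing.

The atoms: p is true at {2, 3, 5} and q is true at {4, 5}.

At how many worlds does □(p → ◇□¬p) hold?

1: successors {2}; p → ◇□¬p there: 2:T. ✓
2: successors {3}; p → ◇□¬p there: 3:F. ✗
3: successors {4}; p → ◇□¬p there: 4:T. ✓
4: successors {5}; p → ◇□¬p there: 5:F. ✗
5: no successors, so □(p → ◇□¬p) holds vacuously. ✓
Satisfying worlds: {1, 3, 5}.

3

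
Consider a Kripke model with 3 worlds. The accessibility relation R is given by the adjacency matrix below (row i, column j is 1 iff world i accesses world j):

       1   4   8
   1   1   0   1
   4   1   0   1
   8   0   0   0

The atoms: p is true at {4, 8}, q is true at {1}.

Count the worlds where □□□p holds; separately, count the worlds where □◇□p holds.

1 and 1

For □□□p:
1: successors {1, 8}; □□p there: 1:F, 8:T. ✗
4: successors {1, 8}; □□p there: 1:F, 8:T. ✗
8: no successors, so □□□p holds vacuously. ✓
— 1 world.
For □◇□p:
1: successors {1, 8}; ◇□p there: 1:T, 8:F. ✗
4: successors {1, 8}; ◇□p there: 1:T, 8:F. ✗
8: no successors, so □◇□p holds vacuously. ✓
— 1 world.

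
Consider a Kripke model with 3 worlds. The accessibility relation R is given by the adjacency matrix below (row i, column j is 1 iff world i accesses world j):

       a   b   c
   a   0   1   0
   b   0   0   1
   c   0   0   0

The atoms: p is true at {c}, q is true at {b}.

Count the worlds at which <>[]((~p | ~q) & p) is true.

a: successors {b}; []((~p | ~q) & p) there: b:T. ✓
b: successors {c}; []((~p | ~q) & p) there: c:T. ✓
c: no successors, so <>[]((~p | ~q) & p) fails. ✗
Satisfying worlds: {a, b}.

2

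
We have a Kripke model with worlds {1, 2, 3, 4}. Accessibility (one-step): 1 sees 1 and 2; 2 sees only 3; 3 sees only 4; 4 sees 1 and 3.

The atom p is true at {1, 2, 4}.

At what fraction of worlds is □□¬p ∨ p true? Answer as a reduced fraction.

1: □□¬p is F, p is T. ✓
2: □□¬p is F, p is T. ✓
3: □□¬p is F, p is F. ✗
4: □□¬p is F, p is T. ✓
That's 3 of 4 worlds, so 3/4.

3/4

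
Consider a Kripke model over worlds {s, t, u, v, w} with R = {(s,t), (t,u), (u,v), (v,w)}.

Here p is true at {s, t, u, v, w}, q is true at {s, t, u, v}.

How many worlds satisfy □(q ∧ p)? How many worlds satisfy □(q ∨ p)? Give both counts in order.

4 and 5

For □(q ∧ p):
s: successors {t}; q ∧ p there: t:T. ✓
t: successors {u}; q ∧ p there: u:T. ✓
u: successors {v}; q ∧ p there: v:T. ✓
v: successors {w}; q ∧ p there: w:F. ✗
w: no successors, so □(q ∧ p) holds vacuously. ✓
— 4 worlds.
For □(q ∨ p):
s: successors {t}; q ∨ p there: t:T. ✓
t: successors {u}; q ∨ p there: u:T. ✓
u: successors {v}; q ∨ p there: v:T. ✓
v: successors {w}; q ∨ p there: w:T. ✓
w: no successors, so □(q ∨ p) holds vacuously. ✓
— 5 worlds.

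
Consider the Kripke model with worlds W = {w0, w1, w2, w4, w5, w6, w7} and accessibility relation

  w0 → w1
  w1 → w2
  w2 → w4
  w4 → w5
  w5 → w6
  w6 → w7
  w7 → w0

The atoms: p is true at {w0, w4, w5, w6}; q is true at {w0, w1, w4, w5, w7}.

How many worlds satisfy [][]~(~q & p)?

w0: successors {w1}; []~(~q & p) there: w1:T. ✓
w1: successors {w2}; []~(~q & p) there: w2:T. ✓
w2: successors {w4}; []~(~q & p) there: w4:T. ✓
w4: successors {w5}; []~(~q & p) there: w5:F. ✗
w5: successors {w6}; []~(~q & p) there: w6:T. ✓
w6: successors {w7}; []~(~q & p) there: w7:T. ✓
w7: successors {w0}; []~(~q & p) there: w0:T. ✓
Satisfying worlds: {w0, w1, w2, w5, w6, w7}.

6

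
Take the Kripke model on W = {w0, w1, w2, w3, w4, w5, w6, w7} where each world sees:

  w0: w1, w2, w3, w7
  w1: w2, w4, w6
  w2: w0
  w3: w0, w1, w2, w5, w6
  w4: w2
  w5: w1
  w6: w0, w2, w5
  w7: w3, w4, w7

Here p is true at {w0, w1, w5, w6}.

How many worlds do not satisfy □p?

w0: successors {w1, w2, w3, w7}; p there: w1:T, w2:F, w3:F, w7:F. ✗
w1: successors {w2, w4, w6}; p there: w2:F, w4:F, w6:T. ✗
w2: successors {w0}; p there: w0:T. ✓
w3: successors {w0, w1, w2, w5, w6}; p there: w0:T, w1:T, w2:F, w5:T, w6:T. ✗
w4: successors {w2}; p there: w2:F. ✗
w5: successors {w1}; p there: w1:T. ✓
w6: successors {w0, w2, w5}; p there: w0:T, w2:F, w5:T. ✗
w7: successors {w3, w4, w7}; p there: w3:F, w4:F, w7:F. ✗
Satisfying worlds: {w2, w5}.
So □p fails at the other 6 worlds.

6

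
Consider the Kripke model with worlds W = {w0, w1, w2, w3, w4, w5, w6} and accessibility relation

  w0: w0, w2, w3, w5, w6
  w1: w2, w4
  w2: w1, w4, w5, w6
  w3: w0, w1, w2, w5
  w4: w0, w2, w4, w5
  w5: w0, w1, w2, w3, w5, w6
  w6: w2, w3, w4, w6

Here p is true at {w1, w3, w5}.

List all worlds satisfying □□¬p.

w0: successors {w0, w2, w3, w5, w6}; □¬p there: w0:F, w2:F, w3:F, w5:F, w6:F. ✗
w1: successors {w2, w4}; □¬p there: w2:F, w4:F. ✗
w2: successors {w1, w4, w5, w6}; □¬p there: w1:T, w4:F, w5:F, w6:F. ✗
w3: successors {w0, w1, w2, w5}; □¬p there: w0:F, w1:T, w2:F, w5:F. ✗
w4: successors {w0, w2, w4, w5}; □¬p there: w0:F, w2:F, w4:F, w5:F. ✗
w5: successors {w0, w1, w2, w3, w5, w6}; □¬p there: w0:F, w1:T, w2:F, w3:F, w5:F, w6:F. ✗
w6: successors {w2, w3, w4, w6}; □¬p there: w2:F, w3:F, w4:F, w6:F. ✗

∅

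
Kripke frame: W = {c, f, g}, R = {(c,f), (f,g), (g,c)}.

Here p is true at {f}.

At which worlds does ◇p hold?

{c}

c: successors {f}; p there: f:T. ✓
f: successors {g}; p there: g:F. ✗
g: successors {c}; p there: c:F. ✗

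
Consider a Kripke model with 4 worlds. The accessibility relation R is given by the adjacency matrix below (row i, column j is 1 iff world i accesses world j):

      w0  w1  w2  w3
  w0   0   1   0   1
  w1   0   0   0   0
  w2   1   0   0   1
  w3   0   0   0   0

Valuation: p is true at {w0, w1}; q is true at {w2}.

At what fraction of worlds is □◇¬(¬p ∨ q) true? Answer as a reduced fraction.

w0: successors {w1, w3}; ◇¬(¬p ∨ q) there: w1:F, w3:F. ✗
w1: no successors, so □◇¬(¬p ∨ q) holds vacuously. ✓
w2: successors {w0, w3}; ◇¬(¬p ∨ q) there: w0:T, w3:F. ✗
w3: no successors, so □◇¬(¬p ∨ q) holds vacuously. ✓
That's 2 of 4 worlds, so 2/4 = 1/2.

1/2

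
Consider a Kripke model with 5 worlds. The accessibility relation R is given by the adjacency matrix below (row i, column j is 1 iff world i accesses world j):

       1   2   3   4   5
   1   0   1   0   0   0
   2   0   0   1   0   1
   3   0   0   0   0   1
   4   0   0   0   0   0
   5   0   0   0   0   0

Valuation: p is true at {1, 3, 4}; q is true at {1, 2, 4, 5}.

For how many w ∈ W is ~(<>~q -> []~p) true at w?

1: <>~q -> []~p is T. ✗
2: <>~q -> []~p is F. ✓
3: <>~q -> []~p is T. ✗
4: <>~q -> []~p is T. ✗
5: <>~q -> []~p is T. ✗
Satisfying worlds: {2}.

1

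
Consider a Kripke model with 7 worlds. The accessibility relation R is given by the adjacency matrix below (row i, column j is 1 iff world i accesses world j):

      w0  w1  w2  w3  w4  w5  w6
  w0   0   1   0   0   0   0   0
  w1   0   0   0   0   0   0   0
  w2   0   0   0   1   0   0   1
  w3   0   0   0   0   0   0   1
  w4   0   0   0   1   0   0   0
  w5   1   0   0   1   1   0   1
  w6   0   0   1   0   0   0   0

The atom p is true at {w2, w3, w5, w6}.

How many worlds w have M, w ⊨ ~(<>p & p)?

w0: <>p & p is F. ✓
w1: <>p & p is F. ✓
w2: <>p & p is T. ✗
w3: <>p & p is T. ✗
w4: <>p & p is F. ✓
w5: <>p & p is T. ✗
w6: <>p & p is T. ✗
Satisfying worlds: {w0, w1, w4}.

3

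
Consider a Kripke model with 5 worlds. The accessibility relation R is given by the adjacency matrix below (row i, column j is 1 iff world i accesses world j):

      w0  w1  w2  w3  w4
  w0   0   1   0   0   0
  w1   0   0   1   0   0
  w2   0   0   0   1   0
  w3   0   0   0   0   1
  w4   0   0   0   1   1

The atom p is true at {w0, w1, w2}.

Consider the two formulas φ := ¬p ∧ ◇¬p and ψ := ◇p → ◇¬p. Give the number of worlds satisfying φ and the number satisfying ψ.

2 and 3

For ¬p ∧ ◇¬p:
w0: ¬p is F, ◇¬p is F. ✗
w1: ¬p is F, ◇¬p is F. ✗
w2: ¬p is F, ◇¬p is T. ✗
w3: ¬p is T, ◇¬p is T. ✓
w4: ¬p is T, ◇¬p is T. ✓
— 2 worlds.
For ◇p → ◇¬p:
w0: ◇p is T, ◇¬p is F. ✗
w1: ◇p is T, ◇¬p is F. ✗
w2: ◇p is F, ◇¬p is T. ✓
w3: ◇p is F, ◇¬p is T. ✓
w4: ◇p is F, ◇¬p is T. ✓
— 3 worlds.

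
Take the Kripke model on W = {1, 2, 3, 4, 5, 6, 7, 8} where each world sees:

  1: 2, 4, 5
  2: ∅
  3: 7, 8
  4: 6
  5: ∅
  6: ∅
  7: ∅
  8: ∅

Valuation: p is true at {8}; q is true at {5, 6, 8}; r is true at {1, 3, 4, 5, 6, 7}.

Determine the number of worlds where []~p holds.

7

1: successors {2, 4, 5}; ~p there: 2:T, 4:T, 5:T. ✓
2: no successors, so []~p holds vacuously. ✓
3: successors {7, 8}; ~p there: 7:T, 8:F. ✗
4: successors {6}; ~p there: 6:T. ✓
5: no successors, so []~p holds vacuously. ✓
6: no successors, so []~p holds vacuously. ✓
7: no successors, so []~p holds vacuously. ✓
8: no successors, so []~p holds vacuously. ✓
Satisfying worlds: {1, 2, 4, 5, 6, 7, 8}.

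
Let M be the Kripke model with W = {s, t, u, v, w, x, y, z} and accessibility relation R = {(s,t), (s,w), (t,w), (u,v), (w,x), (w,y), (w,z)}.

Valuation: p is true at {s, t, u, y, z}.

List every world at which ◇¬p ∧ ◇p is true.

s: ◇¬p is T, ◇p is T. ✓
t: ◇¬p is T, ◇p is F. ✗
u: ◇¬p is T, ◇p is F. ✗
v: ◇¬p is F, ◇p is F. ✗
w: ◇¬p is T, ◇p is T. ✓
x: ◇¬p is F, ◇p is F. ✗
y: ◇¬p is F, ◇p is F. ✗
z: ◇¬p is F, ◇p is F. ✗

{s, w}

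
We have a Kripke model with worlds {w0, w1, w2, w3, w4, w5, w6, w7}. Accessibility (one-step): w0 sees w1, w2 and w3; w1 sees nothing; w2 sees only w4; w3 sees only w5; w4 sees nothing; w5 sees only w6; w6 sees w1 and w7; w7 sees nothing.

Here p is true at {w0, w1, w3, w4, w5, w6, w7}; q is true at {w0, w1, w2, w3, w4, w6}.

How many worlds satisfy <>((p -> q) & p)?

w0: successors {w1, w2, w3}; (p -> q) & p there: w1:T, w2:F, w3:T. ✓
w1: no successors, so <>((p -> q) & p) fails. ✗
w2: successors {w4}; (p -> q) & p there: w4:T. ✓
w3: successors {w5}; (p -> q) & p there: w5:F. ✗
w4: no successors, so <>((p -> q) & p) fails. ✗
w5: successors {w6}; (p -> q) & p there: w6:T. ✓
w6: successors {w1, w7}; (p -> q) & p there: w1:T, w7:F. ✓
w7: no successors, so <>((p -> q) & p) fails. ✗
Satisfying worlds: {w0, w2, w5, w6}.

4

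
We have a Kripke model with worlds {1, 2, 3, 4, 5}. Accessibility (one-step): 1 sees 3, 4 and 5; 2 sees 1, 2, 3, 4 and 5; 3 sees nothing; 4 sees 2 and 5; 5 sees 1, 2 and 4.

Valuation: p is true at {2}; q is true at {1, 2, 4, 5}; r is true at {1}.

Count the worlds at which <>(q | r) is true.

4

1: successors {3, 4, 5}; q | r there: 3:F, 4:T, 5:T. ✓
2: successors {1, 2, 3, 4, 5}; q | r there: 1:T, 2:T, 3:F, 4:T, 5:T. ✓
3: no successors, so <>(q | r) fails. ✗
4: successors {2, 5}; q | r there: 2:T, 5:T. ✓
5: successors {1, 2, 4}; q | r there: 1:T, 2:T, 4:T. ✓
Satisfying worlds: {1, 2, 4, 5}.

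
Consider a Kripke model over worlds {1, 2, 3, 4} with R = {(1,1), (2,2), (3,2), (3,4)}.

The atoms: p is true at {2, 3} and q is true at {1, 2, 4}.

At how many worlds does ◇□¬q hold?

1

1: successors {1}; □¬q there: 1:F. ✗
2: successors {2}; □¬q there: 2:F. ✗
3: successors {2, 4}; □¬q there: 2:F, 4:T. ✓
4: no successors, so ◇□¬q fails. ✗
Satisfying worlds: {3}.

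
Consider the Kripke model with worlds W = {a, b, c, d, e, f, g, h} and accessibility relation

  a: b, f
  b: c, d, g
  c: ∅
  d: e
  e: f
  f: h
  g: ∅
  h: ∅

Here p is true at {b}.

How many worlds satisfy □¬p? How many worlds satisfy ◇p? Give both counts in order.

For □¬p:
a: successors {b, f}; ¬p there: b:F, f:T. ✗
b: successors {c, d, g}; ¬p there: c:T, d:T, g:T. ✓
c: no successors, so □¬p holds vacuously. ✓
d: successors {e}; ¬p there: e:T. ✓
e: successors {f}; ¬p there: f:T. ✓
f: successors {h}; ¬p there: h:T. ✓
g: no successors, so □¬p holds vacuously. ✓
h: no successors, so □¬p holds vacuously. ✓
— 7 worlds.
For ◇p:
a: successors {b, f}; p there: b:T, f:F. ✓
b: successors {c, d, g}; p there: c:F, d:F, g:F. ✗
c: no successors, so ◇p fails. ✗
d: successors {e}; p there: e:F. ✗
e: successors {f}; p there: f:F. ✗
f: successors {h}; p there: h:F. ✗
g: no successors, so ◇p fails. ✗
h: no successors, so ◇p fails. ✗
— 1 world.

7 and 1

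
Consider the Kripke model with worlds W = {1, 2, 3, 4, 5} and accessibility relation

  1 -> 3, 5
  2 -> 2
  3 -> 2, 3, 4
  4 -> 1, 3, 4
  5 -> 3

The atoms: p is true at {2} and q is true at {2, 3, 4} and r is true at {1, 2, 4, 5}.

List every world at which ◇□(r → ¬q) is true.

1: successors {3, 5}; □(r → ¬q) there: 3:F, 5:T. ✓
2: successors {2}; □(r → ¬q) there: 2:F. ✗
3: successors {2, 3, 4}; □(r → ¬q) there: 2:F, 3:F, 4:F. ✗
4: successors {1, 3, 4}; □(r → ¬q) there: 1:T, 3:F, 4:F. ✓
5: successors {3}; □(r → ¬q) there: 3:F. ✗

{1, 4}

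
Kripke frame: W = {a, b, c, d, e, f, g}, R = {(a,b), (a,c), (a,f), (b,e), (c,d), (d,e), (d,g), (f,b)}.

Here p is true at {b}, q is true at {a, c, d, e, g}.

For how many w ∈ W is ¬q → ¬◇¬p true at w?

a: ¬q is F, ¬◇¬p is F. ✓
b: ¬q is T, ¬◇¬p is F. ✗
c: ¬q is F, ¬◇¬p is F. ✓
d: ¬q is F, ¬◇¬p is F. ✓
e: ¬q is F, ¬◇¬p is T. ✓
f: ¬q is T, ¬◇¬p is T. ✓
g: ¬q is F, ¬◇¬p is T. ✓
Satisfying worlds: {a, c, d, e, f, g}.

6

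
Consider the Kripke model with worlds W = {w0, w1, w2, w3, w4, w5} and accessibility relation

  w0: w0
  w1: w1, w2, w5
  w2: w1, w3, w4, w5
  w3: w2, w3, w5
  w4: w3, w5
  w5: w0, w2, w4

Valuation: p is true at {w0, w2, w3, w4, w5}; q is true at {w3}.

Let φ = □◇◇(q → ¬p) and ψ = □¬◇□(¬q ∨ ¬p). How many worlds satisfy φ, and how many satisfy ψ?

For □◇◇(q → ¬p):
w0: successors {w0}; ◇◇(q → ¬p) there: w0:T. ✓
w1: successors {w1, w2, w5}; ◇◇(q → ¬p) there: w1:T, w2:T, w5:T. ✓
w2: successors {w1, w3, w4, w5}; ◇◇(q → ¬p) there: w1:T, w3:T, w4:T, w5:T. ✓
w3: successors {w2, w3, w5}; ◇◇(q → ¬p) there: w2:T, w3:T, w5:T. ✓
w4: successors {w3, w5}; ◇◇(q → ¬p) there: w3:T, w5:T. ✓
w5: successors {w0, w2, w4}; ◇◇(q → ¬p) there: w0:T, w2:T, w4:T. ✓
— 6 worlds.
For □¬◇□(¬q ∨ ¬p):
w0: successors {w0}; ¬◇□(¬q ∨ ¬p) there: w0:F. ✗
w1: successors {w1, w2, w5}; ¬◇□(¬q ∨ ¬p) there: w1:F, w2:F, w5:F. ✗
w2: successors {w1, w3, w4, w5}; ¬◇□(¬q ∨ ¬p) there: w1:F, w3:F, w4:F, w5:F. ✗
w3: successors {w2, w3, w5}; ¬◇□(¬q ∨ ¬p) there: w2:F, w3:F, w5:F. ✗
w4: successors {w3, w5}; ¬◇□(¬q ∨ ¬p) there: w3:F, w5:F. ✗
w5: successors {w0, w2, w4}; ¬◇□(¬q ∨ ¬p) there: w0:F, w2:F, w4:F. ✗
— 0 worlds.

6 and 0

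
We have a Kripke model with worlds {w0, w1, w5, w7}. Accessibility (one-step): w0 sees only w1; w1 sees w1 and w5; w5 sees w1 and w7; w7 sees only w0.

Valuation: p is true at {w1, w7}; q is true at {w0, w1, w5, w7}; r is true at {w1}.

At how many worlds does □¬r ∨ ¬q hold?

1

w0: □¬r is F, ¬q is F. ✗
w1: □¬r is F, ¬q is F. ✗
w5: □¬r is F, ¬q is F. ✗
w7: □¬r is T, ¬q is F. ✓
Satisfying worlds: {w7}.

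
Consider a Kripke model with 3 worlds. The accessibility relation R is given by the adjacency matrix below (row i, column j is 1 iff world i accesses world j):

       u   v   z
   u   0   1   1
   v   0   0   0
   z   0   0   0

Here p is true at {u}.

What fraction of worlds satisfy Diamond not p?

1/3

u: successors {v, z}; not p there: v:T, z:T. ✓
v: no successors, so Diamond not p fails. ✗
z: no successors, so Diamond not p fails. ✗
That's 1 of 3 worlds, so 1/3.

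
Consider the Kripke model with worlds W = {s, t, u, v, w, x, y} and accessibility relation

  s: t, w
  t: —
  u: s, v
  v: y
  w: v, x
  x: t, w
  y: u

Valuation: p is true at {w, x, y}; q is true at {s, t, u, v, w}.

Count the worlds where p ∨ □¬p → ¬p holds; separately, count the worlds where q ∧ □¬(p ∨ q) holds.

4 and 1

For p ∨ □¬p → ¬p:
s: p ∨ □¬p is F, ¬p is T. ✓
t: p ∨ □¬p is T, ¬p is T. ✓
u: p ∨ □¬p is T, ¬p is T. ✓
v: p ∨ □¬p is F, ¬p is T. ✓
w: p ∨ □¬p is T, ¬p is F. ✗
x: p ∨ □¬p is T, ¬p is F. ✗
y: p ∨ □¬p is T, ¬p is F. ✗
— 4 worlds.
For q ∧ □¬(p ∨ q):
s: q is T, □¬(p ∨ q) is F. ✗
t: q is T, □¬(p ∨ q) is T. ✓
u: q is T, □¬(p ∨ q) is F. ✗
v: q is T, □¬(p ∨ q) is F. ✗
w: q is T, □¬(p ∨ q) is F. ✗
x: q is F, □¬(p ∨ q) is F. ✗
y: q is F, □¬(p ∨ q) is F. ✗
— 1 world.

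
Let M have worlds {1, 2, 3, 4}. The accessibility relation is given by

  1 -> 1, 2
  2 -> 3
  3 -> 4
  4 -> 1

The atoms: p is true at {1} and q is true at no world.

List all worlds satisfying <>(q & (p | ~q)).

1: successors {1, 2}; q & (p | ~q) there: 1:F, 2:F. ✗
2: successors {3}; q & (p | ~q) there: 3:F. ✗
3: successors {4}; q & (p | ~q) there: 4:F. ✗
4: successors {1}; q & (p | ~q) there: 1:F. ✗

∅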